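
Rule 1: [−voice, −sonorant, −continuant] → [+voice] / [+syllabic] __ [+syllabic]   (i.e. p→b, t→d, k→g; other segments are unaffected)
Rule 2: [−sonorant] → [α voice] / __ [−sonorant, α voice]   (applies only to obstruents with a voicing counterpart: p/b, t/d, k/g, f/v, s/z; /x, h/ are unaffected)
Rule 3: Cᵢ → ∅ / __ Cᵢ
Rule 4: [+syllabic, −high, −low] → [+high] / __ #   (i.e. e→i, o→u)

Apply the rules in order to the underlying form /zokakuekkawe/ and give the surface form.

zogaguekawi

Rule 1 (intervocalic voicing): /k/ is a voiceless stop between vowels /o/ and /a/, so it voices to [g]. /k/ is a voiceless stop between vowels /a/ and /u/, so it voices to [g]. /zokakuekkawe/ → zogaguekkawe.
Rule 2 (regressive voicing assimilation): no segment meets the environment; /zogaguekkawe/ is unchanged.
Rule 3 (degemination): /kk/ is a geminate; the first /k/ deletes. /zogaguekkawe/ → zogaguekawe.
Rule 4 (final vowel raising): /e/ is a mid vowel in word-final position, so it raises to [i]. /zogaguekawe/ → zogaguekawi.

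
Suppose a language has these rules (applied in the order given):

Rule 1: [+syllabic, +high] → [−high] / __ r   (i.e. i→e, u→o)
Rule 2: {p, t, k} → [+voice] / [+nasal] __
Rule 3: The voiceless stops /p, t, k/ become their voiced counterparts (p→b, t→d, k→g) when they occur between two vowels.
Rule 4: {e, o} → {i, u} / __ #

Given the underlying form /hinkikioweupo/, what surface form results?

Rule 1 (pre-rhotic lowering): no segment meets the environment; /hinkikioweupo/ is unchanged.
Rule 2 (post-nasal voicing): /k/ is a voiceless stop immediately after the nasal /n/, so it voices to [g]. /hinkikioweupo/ → hingikioweupo.
Rule 3 (intervocalic voicing): /k/ is a voiceless stop between vowels /i/ and /i/, so it voices to [g]. /p/ is a voiceless stop between vowels /u/ and /o/, so it voices to [b]. /hingikioweupo/ → hingigioweubo.
Rule 4 (final vowel raising): /o/ is a mid vowel in word-final position, so it raises to [u]. /hingigioweubo/ → hingigioweubu.

hingigioweubu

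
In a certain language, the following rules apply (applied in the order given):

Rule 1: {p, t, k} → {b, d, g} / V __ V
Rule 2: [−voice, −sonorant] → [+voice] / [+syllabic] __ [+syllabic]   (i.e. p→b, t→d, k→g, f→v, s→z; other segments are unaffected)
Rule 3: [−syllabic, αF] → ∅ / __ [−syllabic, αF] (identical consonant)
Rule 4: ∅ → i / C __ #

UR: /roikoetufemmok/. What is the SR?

roigoeduvemoki

Rule 1 (intervocalic voicing): /k/ is a voiceless stop between vowels /i/ and /o/, so it voices to [g]. /t/ is a voiceless stop between vowels /e/ and /u/, so it voices to [d]. /roikoetufemmok/ → roigoedufemmok.
Rule 2 (intervocalic voicing): /f/ is a voiceless obstruent between vowels /u/ and /e/, so it voices to [v]. /roigoedufemmok/ → roigoeduvemmok.
Rule 3 (degemination): /mm/ is a geminate; the first /m/ deletes. /roigoeduvemmok/ → roigoeduvemok.
Rule 4 (final i-epenthesis): the form ends in the consonant /k/, so [i] is inserted word-finally. /roigoeduvemok/ → roigoeduvemoki.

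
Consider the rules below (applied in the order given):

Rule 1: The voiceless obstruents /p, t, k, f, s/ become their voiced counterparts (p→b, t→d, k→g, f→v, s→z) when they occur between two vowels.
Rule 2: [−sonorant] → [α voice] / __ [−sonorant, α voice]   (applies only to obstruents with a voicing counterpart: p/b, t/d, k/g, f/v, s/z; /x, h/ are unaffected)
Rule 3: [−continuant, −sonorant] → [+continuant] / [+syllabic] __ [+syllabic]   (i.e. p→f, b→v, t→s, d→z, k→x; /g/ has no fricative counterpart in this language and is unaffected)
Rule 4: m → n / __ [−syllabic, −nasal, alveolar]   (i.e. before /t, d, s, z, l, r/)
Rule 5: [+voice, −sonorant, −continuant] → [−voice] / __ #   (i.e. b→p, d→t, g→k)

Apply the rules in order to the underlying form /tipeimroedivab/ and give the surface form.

Rule 1 (intervocalic voicing): /p/ is a voiceless obstruent between vowels /i/ and /e/, so it voices to [b]. /tipeimroedivab/ → tibeimroedivab.
Rule 2 (regressive voicing assimilation): no segment meets the environment; /tibeimroedivab/ is unchanged.
Rule 3 (intervocalic spirantization): /b/ is a stop between vowels /i/ and /e/, so it spirantizes to the fricative [v]. /d/ is a stop between vowels /e/ and /i/, so it spirantizes to the fricative [z]. /tibeimroedivab/ → tiveimroezivab.
Rule 4 (nasal place assimilation): /m/ precedes the alveolar consonant /r/, so it assimilates in place to [n]. /tiveimroezivab/ → tiveinroezivab.
Rule 5 (final devoicing): /b/ is a voiced stop in word-final position, so it devoices to [p]. /tiveinroezivab/ → tiveinroezivap.

tiveinroezivap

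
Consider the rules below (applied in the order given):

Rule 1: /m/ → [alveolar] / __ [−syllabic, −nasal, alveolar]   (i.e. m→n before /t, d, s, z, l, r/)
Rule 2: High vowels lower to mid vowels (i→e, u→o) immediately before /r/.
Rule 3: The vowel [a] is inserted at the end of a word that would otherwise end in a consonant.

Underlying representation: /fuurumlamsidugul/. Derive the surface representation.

fuorunlansidugula

Rule 1 (nasal place assimilation): /m/ precedes the alveolar consonant /l/, so it assimilates in place to [n]. /m/ precedes the alveolar consonant /s/, so it assimilates in place to [n]. /fuurumlamsidugul/ → fuurunlansidugul.
Rule 2 (pre-rhotic lowering): /u/ is a high vowel immediately before /r/, so it lowers to [o]. /fuurunlansidugul/ → fuorunlansidugul.
Rule 3 (final a-epenthesis): the form ends in the consonant /l/, so [a] is inserted word-finally. /fuorunlansidugul/ → fuorunlansidugula.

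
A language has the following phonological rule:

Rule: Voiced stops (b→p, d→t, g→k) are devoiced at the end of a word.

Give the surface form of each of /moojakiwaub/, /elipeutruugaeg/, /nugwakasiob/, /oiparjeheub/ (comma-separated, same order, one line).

moojakiwaup, elipeutruugaek, nugwakasiop, oiparjeheup

/moojakiwaub/: /b/ is a voiced stop in word-final position, so it devoices to [p]. → [moojakiwaup].
/elipeutruugaeg/: /g/ is a voiced stop in word-final position, so it devoices to [k]. → [elipeutruugaek].
/nugwakasiob/: /b/ is a voiced stop in word-final position, so it devoices to [p]. → [nugwakasiop].
/oiparjeheub/: /b/ is a voiced stop in word-final position, so it devoices to [p]. → [oiparjeheup].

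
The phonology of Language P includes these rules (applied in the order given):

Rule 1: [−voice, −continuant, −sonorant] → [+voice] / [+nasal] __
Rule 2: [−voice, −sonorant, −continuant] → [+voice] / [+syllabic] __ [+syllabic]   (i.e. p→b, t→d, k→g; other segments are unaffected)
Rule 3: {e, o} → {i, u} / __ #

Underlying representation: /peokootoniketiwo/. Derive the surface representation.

peogoodonigediwu

Rule 1 (post-nasal voicing): no segment meets the environment; /peokootoniketiwo/ is unchanged.
Rule 2 (intervocalic voicing): /k/ is a voiceless stop between vowels /o/ and /o/, so it voices to [g]. /t/ is a voiceless stop between vowels /o/ and /o/, so it voices to [d]. /k/ is a voiceless stop between vowels /i/ and /e/, so it voices to [g]. /t/ is a voiceless stop between vowels /e/ and /i/, so it voices to [d]. /peokootoniketiwo/ → peogoodonigediwo.
Rule 3 (final vowel raising): /o/ is a mid vowel in word-final position, so it raises to [u]. /peogoodonigediwo/ → peogoodonigediwu.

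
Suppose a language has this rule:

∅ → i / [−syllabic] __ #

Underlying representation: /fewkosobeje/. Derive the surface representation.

fewkosobeje

No segment of /fewkosobeje/ meets the structural description of the rule, so the form surfaces unchanged.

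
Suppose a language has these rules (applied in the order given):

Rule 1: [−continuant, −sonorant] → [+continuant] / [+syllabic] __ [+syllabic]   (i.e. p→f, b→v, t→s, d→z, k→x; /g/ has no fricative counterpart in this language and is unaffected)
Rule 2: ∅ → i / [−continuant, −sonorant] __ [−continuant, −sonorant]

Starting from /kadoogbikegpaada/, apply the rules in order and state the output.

Rule 1 (intervocalic spirantization): /d/ is a stop between vowels /a/ and /o/, so it spirantizes to the fricative [z]. /k/ is a stop between vowels /i/ and /e/, so it spirantizes to the fricative [x]. /d/ is a stop between vowels /a/ and /a/, so it spirantizes to the fricative [z]. /kadoogbikegpaada/ → kazoogbixegpaaza.
Rule 2 (stop-cluster i-epenthesis): /g/ and /b/ form a stop–stop cluster, so [i] is inserted between them. /g/ and /p/ form a stop–stop cluster, so [i] is inserted between them. /kazoogbixegpaaza/ → kazoogibixegipaaza.

kazoogibixegipaaza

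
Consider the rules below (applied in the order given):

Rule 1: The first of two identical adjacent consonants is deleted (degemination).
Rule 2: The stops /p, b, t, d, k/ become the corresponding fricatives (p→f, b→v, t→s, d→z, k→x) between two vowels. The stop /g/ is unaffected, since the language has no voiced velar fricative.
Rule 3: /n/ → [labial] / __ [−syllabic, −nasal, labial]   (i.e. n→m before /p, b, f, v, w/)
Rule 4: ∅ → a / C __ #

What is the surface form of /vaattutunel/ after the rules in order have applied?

Rule 1 (degemination): /tt/ is a geminate; the first /t/ deletes. /vaattutunel/ → vaatutunel.
Rule 2 (intervocalic spirantization): /t/ is a stop between vowels /a/ and /u/, so it spirantizes to the fricative [s]. /t/ is a stop between vowels /u/ and /u/, so it spirantizes to the fricative [s]. /vaatutunel/ → vaasusunel.
Rule 3 (nasal place assimilation): no segment meets the environment; /vaasusunel/ is unchanged.
Rule 4 (final a-epenthesis): the form ends in the consonant /l/, so [a] is inserted word-finally. /vaasusunel/ → vaasusunela.

vaasusunela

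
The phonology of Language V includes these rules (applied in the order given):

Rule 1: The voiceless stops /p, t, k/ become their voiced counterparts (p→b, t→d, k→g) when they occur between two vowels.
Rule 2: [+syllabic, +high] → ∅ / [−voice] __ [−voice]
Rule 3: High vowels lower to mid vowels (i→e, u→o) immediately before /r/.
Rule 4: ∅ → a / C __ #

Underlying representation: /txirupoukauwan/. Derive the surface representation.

Rule 1 (intervocalic voicing): /p/ is a voiceless stop between vowels /u/ and /o/, so it voices to [b]. /k/ is a voiceless stop between vowels /u/ and /a/, so it voices to [g]. /txirupoukauwan/ → txirubougauwan.
Rule 2 (high vowel syncope): no segment meets the environment; /txirubougauwan/ is unchanged.
Rule 3 (pre-rhotic lowering): /i/ is a high vowel immediately before /r/, so it lowers to [e]. /txirubougauwan/ → txerubougauwan.
Rule 4 (final a-epenthesis): the form ends in the consonant /n/, so [a] is inserted word-finally. /txerubougauwan/ → txerubougauwana.

txerubougauwana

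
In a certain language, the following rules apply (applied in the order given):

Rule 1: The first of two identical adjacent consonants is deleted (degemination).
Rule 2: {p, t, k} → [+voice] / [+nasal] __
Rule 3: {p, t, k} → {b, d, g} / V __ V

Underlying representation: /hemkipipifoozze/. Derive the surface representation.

Rule 1 (degemination): /zz/ is a geminate; the first /z/ deletes. /hemkipipifoozze/ → hemkipipifooze.
Rule 2 (post-nasal voicing): /k/ is a voiceless stop immediately after the nasal /m/, so it voices to [g]. /hemkipipifooze/ → hemgipipifooze.
Rule 3 (intervocalic voicing): /p/ is a voiceless stop between vowels /i/ and /i/, so it voices to [b]. /p/ is a voiceless stop between vowels /i/ and /i/, so it voices to [b]. /hemgipipifooze/ → hemgibibifooze.

hemgibibifooze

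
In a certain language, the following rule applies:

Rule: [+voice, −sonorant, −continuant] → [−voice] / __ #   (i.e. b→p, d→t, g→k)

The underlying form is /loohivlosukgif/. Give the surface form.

loohivlosukgif

No segment of /loohivlosukgif/ meets the structural description of the rule, so the form surfaces unchanged.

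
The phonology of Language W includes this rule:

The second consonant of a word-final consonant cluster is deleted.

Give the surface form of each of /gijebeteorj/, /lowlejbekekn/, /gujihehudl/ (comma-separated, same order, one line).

/gijebeteorj/: /j/ is the second consonant of a word-final cluster /rj/, so it deletes. → [gijebeteor].
/lowlejbekekn/: /n/ is the second consonant of a word-final cluster /kn/, so it deletes. → [lowlejbekek].
/gujihehudl/: /l/ is the second consonant of a word-final cluster /dl/, so it deletes. → [gujihehud].

gijebeteor, lowlejbekek, gujihehud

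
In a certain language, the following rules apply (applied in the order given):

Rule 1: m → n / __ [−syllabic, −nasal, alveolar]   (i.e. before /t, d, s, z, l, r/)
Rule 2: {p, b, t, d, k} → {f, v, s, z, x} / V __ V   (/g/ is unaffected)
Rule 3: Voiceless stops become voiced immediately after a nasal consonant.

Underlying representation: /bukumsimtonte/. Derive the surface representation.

buxunsindonde

Rule 1 (nasal place assimilation): /m/ precedes the alveolar consonant /s/, so it assimilates in place to [n]. /m/ precedes the alveolar consonant /t/, so it assimilates in place to [n]. /bukumsimtonte/ → bukunsintonte.
Rule 2 (intervocalic spirantization): /k/ is a stop between vowels /u/ and /u/, so it spirantizes to the fricative [x]. /bukunsintonte/ → buxunsintonte.
Rule 3 (post-nasal voicing): /t/ is a voiceless stop immediately after the nasal /n/, so it voices to [d]. /t/ is a voiceless stop immediately after the nasal /n/, so it voices to [d]. /buxunsintonte/ → buxunsindonde.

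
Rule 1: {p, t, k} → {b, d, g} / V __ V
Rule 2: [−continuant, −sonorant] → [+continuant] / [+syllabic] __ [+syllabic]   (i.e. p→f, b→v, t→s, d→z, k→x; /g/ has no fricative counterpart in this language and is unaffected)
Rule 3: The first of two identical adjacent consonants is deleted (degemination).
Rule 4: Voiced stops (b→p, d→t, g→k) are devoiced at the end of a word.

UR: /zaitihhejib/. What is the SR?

zaizihejip

Rule 1 (intervocalic voicing): /t/ is a voiceless stop between vowels /i/ and /i/, so it voices to [d]. /zaitihhejib/ → zaidihhejib.
Rule 2 (intervocalic spirantization): /d/ is a stop between vowels /i/ and /i/, so it spirantizes to the fricative [z]. /zaidihhejib/ → zaizihhejib.
Rule 3 (degemination): /hh/ is a geminate; the first /h/ deletes. /zaizihhejib/ → zaizihejib.
Rule 4 (final devoicing): /b/ is a voiced stop in word-final position, so it devoices to [p]. /zaizihejib/ → zaizihejip.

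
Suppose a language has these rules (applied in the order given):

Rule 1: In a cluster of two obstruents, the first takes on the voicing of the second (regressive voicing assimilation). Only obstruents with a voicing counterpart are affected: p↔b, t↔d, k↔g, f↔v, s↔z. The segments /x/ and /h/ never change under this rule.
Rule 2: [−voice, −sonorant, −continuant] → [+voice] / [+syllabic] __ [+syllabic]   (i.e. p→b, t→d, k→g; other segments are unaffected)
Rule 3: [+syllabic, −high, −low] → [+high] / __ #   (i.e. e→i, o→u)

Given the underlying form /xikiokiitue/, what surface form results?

xigiogiidui

Rule 1 (regressive voicing assimilation): no segment meets the environment; /xikiokiitue/ is unchanged.
Rule 2 (intervocalic voicing): /k/ is a voiceless stop between vowels /i/ and /i/, so it voices to [g]. /k/ is a voiceless stop between vowels /o/ and /i/, so it voices to [g]. /t/ is a voiceless stop between vowels /i/ and /u/, so it voices to [d]. /xikiokiitue/ → xigiogiidue.
Rule 3 (final vowel raising): /e/ is a mid vowel in word-final position, so it raises to [i]. /xigiogiidue/ → xigiogiidui.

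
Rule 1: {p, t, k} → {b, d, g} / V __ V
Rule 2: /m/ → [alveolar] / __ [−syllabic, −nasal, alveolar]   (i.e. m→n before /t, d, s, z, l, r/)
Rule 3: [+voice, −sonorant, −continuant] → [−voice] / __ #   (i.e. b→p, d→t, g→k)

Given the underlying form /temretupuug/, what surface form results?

Rule 1 (intervocalic voicing): /t/ is a voiceless stop between vowels /e/ and /u/, so it voices to [d]. /p/ is a voiceless stop between vowels /u/ and /u/, so it voices to [b]. /temretupuug/ → temredubuug.
Rule 2 (nasal place assimilation): /m/ precedes the alveolar consonant /r/, so it assimilates in place to [n]. /temredubuug/ → tenredubuug.
Rule 3 (final devoicing): /g/ is a voiced stop in word-final position, so it devoices to [k]. /tenredubuug/ → tenredubuuk.

tenredubuuk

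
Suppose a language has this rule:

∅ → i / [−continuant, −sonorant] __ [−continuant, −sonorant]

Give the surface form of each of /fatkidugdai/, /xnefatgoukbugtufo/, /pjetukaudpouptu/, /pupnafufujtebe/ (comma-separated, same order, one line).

fatikidugidai, xnefatigoukibugitufo, pjetukaudipoupitu, pupnafufujtebe

/fatkidugdai/: /t/ and /k/ form a stop–stop cluster, so [i] is inserted between them. /g/ and /d/ form a stop–stop cluster, so [i] is inserted between them. → [fatikidugidai].
/xnefatgoukbugtufo/: /t/ and /g/ form a stop–stop cluster, so [i] is inserted between them. /k/ and /b/ form a stop–stop cluster, so [i] is inserted between them. /g/ and /t/ form a stop–stop cluster, so [i] is inserted between them. → [xnefatigoukibugitufo].
/pjetukaudpouptu/: /d/ and /p/ form a stop–stop cluster, so [i] is inserted between them. /p/ and /t/ form a stop–stop cluster, so [i] is inserted between them. → [pjetukaudipoupitu].
/pupnafufujtebe/: the rule's environment is not met; surfaces unchanged as [pupnafufujtebe].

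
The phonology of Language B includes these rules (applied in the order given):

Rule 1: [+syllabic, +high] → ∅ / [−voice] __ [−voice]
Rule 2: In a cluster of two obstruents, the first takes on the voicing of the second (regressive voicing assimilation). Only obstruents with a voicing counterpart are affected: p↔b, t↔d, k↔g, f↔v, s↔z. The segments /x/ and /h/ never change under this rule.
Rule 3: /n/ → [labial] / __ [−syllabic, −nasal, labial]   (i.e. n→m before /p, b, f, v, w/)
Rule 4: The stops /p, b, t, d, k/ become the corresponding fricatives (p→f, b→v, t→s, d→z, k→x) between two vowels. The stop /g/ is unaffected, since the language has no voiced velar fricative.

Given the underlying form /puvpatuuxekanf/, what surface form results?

Rule 1 (high vowel syncope): no segment meets the environment; /puvpatuuxekanf/ is unchanged.
Rule 2 (regressive voicing assimilation): /v/ precedes the voiceless obstruent /p/, so it devoices to [f] by assimilation. /puvpatuuxekanf/ → pufpatuuxekanf.
Rule 3 (nasal place assimilation): /n/ precedes the labial consonant /f/, so it assimilates in place to [m]. /pufpatuuxekanf/ → pufpatuuxekamf.
Rule 4 (intervocalic spirantization): /t/ is a stop between vowels /a/ and /u/, so it spirantizes to the fricative [s]. /k/ is a stop between vowels /e/ and /a/, so it spirantizes to the fricative [x]. /pufpatuuxekamf/ → pufpasuuxexamf.

pufpasuuxexamf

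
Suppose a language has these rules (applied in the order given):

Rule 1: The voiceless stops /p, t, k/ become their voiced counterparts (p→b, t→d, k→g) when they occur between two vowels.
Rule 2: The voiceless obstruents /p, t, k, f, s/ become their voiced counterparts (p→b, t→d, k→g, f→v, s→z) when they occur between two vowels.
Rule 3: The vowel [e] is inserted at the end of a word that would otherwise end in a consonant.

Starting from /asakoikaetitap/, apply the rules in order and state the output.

Rule 1 (intervocalic voicing): /k/ is a voiceless stop between vowels /a/ and /o/, so it voices to [g]. /k/ is a voiceless stop between vowels /i/ and /a/, so it voices to [g]. /t/ is a voiceless stop between vowels /e/ and /i/, so it voices to [d]. /t/ is a voiceless stop between vowels /i/ and /a/, so it voices to [d]. /asakoikaetitap/ → asagoigaedidap.
Rule 2 (intervocalic voicing): /s/ is a voiceless obstruent between vowels /a/ and /a/, so it voices to [z]. /asagoigaedidap/ → azagoigaedidap.
Rule 3 (final e-epenthesis): the form ends in the consonant /p/, so [e] is inserted word-finally. /azagoigaedidap/ → azagoigaedidape.

azagoigaedidape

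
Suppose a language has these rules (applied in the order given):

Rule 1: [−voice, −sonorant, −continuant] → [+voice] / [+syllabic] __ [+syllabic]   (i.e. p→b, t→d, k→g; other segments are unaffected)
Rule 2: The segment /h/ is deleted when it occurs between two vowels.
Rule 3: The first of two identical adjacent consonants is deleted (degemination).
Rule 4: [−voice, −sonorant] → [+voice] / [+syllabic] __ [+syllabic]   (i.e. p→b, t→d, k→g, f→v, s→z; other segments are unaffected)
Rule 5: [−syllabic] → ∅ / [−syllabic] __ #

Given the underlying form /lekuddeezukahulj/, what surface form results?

Rule 1 (intervocalic voicing): /k/ is a voiceless stop between vowels /e/ and /u/, so it voices to [g]. /k/ is a voiceless stop between vowels /u/ and /a/, so it voices to [g]. /lekuddeezukahulj/ → leguddeezugahulj.
Rule 2 (intervocalic h-deletion): /h/ occurs between vowels /a/ and /u/, so it deletes. /leguddeezugahulj/ → leguddeezugaulj.
Rule 3 (degemination): /dd/ is a geminate; the first /d/ deletes. /leguddeezugaulj/ → legudeezugaulj.
Rule 4 (intervocalic voicing): no segment meets the environment; /legudeezugaulj/ is unchanged.
Rule 5 (final cluster simplification): /j/ is the second consonant of a word-final cluster /lj/, so it deletes. /legudeezugaulj/ → legudeezugaul.

legudeezugaul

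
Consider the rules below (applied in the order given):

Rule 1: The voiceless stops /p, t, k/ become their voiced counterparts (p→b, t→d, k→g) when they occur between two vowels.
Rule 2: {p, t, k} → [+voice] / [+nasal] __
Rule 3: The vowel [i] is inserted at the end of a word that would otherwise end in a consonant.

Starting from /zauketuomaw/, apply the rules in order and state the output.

zaugeduomawi

Rule 1 (intervocalic voicing): /k/ is a voiceless stop between vowels /u/ and /e/, so it voices to [g]. /t/ is a voiceless stop between vowels /e/ and /u/, so it voices to [d]. /zauketuomaw/ → zaugeduomaw.
Rule 2 (post-nasal voicing): no segment meets the environment; /zaugeduomaw/ is unchanged.
Rule 3 (final i-epenthesis): the form ends in the consonant /w/, so [i] is inserted word-finally. /zaugeduomaw/ → zaugeduomawi.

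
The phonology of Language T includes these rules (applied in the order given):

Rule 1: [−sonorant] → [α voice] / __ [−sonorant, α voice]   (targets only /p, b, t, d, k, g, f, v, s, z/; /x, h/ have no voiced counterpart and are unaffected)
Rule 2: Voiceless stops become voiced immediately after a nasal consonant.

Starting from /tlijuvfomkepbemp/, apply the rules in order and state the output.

tlijuffomgebbemb

Rule 1 (regressive voicing assimilation): /v/ precedes the voiceless obstruent /f/, so it devoices to [f] by assimilation. /p/ precedes the voiced obstruent /b/, so it voices to [b] by assimilation. /tlijuvfomkepbemp/ → tlijuffomkebbemp.
Rule 2 (post-nasal voicing): /k/ is a voiceless stop immediately after the nasal /m/, so it voices to [g]. /p/ is a voiceless stop immediately after the nasal /m/, so it voices to [b]. /tlijuffomkebbemp/ → tlijuffomgebbemb.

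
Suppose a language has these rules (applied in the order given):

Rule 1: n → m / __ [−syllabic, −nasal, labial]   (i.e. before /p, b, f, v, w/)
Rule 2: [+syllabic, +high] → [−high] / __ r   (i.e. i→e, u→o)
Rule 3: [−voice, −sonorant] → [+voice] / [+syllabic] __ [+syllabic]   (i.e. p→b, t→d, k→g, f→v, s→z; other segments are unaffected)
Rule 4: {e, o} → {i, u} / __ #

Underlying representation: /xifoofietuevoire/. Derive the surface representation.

xivoovieduevoeri

Rule 1 (nasal place assimilation): no segment meets the environment; /xifoofietuevoire/ is unchanged.
Rule 2 (pre-rhotic lowering): /i/ is a high vowel immediately before /r/, so it lowers to [e]. /xifoofietuevoire/ → xifoofietuevoere.
Rule 3 (intervocalic voicing): /f/ is a voiceless obstruent between vowels /i/ and /o/, so it voices to [v]. /f/ is a voiceless obstruent between vowels /o/ and /i/, so it voices to [v]. /t/ is a voiceless obstruent between vowels /e/ and /u/, so it voices to [d]. /xifoofietuevoere/ → xivoovieduevoere.
Rule 4 (final vowel raising): /e/ is a mid vowel in word-final position, so it raises to [i]. /xivoovieduevoere/ → xivoovieduevoeri.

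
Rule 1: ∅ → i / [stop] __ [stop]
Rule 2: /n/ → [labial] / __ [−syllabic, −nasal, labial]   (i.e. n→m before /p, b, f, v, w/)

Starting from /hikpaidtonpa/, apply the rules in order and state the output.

Rule 1 (stop-cluster i-epenthesis): /k/ and /p/ form a stop–stop cluster, so [i] is inserted between them. /d/ and /t/ form a stop–stop cluster, so [i] is inserted between them. /hikpaidtonpa/ → hikipaiditonpa.
Rule 2 (nasal place assimilation): /n/ precedes the labial consonant /p/, so it assimilates in place to [m]. /hikipaiditonpa/ → hikipaiditompa.

hikipaiditompa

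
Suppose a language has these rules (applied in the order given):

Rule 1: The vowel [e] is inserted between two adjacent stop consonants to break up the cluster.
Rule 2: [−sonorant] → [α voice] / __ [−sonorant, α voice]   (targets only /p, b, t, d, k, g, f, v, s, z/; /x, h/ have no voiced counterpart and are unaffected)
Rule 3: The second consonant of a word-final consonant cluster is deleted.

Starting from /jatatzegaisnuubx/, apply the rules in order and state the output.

Rule 1 (stop-cluster e-epenthesis): no segment meets the environment; /jatatzegaisnuubx/ is unchanged.
Rule 2 (regressive voicing assimilation): /t/ precedes the voiced obstruent /z/, so it voices to [d] by assimilation. /b/ precedes the voiceless obstruent /x/, so it devoices to [p] by assimilation. /jatatzegaisnuubx/ → jatadzegaisnuupx.
Rule 3 (final cluster simplification): /x/ is the second consonant of a word-final cluster /px/, so it deletes. /jatadzegaisnuupx/ → jatadzegaisnuup.

jatadzegaisnuup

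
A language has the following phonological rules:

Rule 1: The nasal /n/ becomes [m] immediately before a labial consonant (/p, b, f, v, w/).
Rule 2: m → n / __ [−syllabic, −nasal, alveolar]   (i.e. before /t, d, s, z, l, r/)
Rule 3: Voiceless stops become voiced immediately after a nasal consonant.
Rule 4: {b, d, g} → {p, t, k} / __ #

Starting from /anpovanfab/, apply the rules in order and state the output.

Rule 1 (nasal place assimilation): /n/ precedes the labial consonant /p/, so it assimilates in place to [m]. /n/ precedes the labial consonant /f/, so it assimilates in place to [m]. /anpovanfab/ → ampovamfab.
Rule 2 (nasal place assimilation): no segment meets the environment; /ampovamfab/ is unchanged.
Rule 3 (post-nasal voicing): /p/ is a voiceless stop immediately after the nasal /m/, so it voices to [b]. /ampovamfab/ → ambovamfab.
Rule 4 (final devoicing): /b/ is a voiced stop in word-final position, so it devoices to [p]. /ambovamfab/ → ambovamfap.

ambovamfap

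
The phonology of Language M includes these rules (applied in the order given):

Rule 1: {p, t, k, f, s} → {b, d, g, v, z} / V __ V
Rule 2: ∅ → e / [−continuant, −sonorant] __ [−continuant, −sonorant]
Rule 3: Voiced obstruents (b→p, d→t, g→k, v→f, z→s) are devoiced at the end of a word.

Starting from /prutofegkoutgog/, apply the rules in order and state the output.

prudovegekoutegok

Rule 1 (intervocalic voicing): /t/ is a voiceless obstruent between vowels /u/ and /o/, so it voices to [d]. /f/ is a voiceless obstruent between vowels /o/ and /e/, so it voices to [v]. /prutofegkoutgog/ → prudovegkoutgog.
Rule 2 (stop-cluster e-epenthesis): /g/ and /k/ form a stop–stop cluster, so [e] is inserted between them. /t/ and /g/ form a stop–stop cluster, so [e] is inserted between them. /prudovegkoutgog/ → prudovegekoutegog.
Rule 3 (final devoicing): /g/ is a voiced obstruent in word-final position, so it devoices to [k]. /prudovegekoutegog/ → prudovegekoutegok.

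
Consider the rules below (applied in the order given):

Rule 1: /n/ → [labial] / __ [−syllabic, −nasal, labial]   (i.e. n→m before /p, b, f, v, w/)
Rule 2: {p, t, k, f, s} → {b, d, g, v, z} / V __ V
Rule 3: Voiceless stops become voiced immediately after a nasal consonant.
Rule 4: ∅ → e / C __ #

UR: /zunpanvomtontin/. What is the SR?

Rule 1 (nasal place assimilation): /n/ precedes the labial consonant /p/, so it assimilates in place to [m]. /n/ precedes the labial consonant /v/, so it assimilates in place to [m]. /zunpanvomtontin/ → zumpamvomtontin.
Rule 2 (intervocalic voicing): no segment meets the environment; /zumpamvomtontin/ is unchanged.
Rule 3 (post-nasal voicing): /p/ is a voiceless stop immediately after the nasal /m/, so it voices to [b]. /t/ is a voiceless stop immediately after the nasal /m/, so it voices to [d]. /t/ is a voiceless stop immediately after the nasal /n/, so it voices to [d]. /zumpamvomtontin/ → zumbamvomdondin.
Rule 4 (final e-epenthesis): the form ends in the consonant /n/, so [e] is inserted word-finally. /zumbamvomdondin/ → zumbamvomdondine.

zumbamvomdondine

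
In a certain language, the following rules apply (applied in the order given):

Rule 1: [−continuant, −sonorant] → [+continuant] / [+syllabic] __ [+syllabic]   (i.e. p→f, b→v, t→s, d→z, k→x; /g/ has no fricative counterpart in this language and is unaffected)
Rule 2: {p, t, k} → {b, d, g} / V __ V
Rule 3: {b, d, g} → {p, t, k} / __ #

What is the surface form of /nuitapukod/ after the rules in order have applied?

Rule 1 (intervocalic spirantization): /t/ is a stop between vowels /i/ and /a/, so it spirantizes to the fricative [s]. /p/ is a stop between vowels /a/ and /u/, so it spirantizes to the fricative [f]. /k/ is a stop between vowels /u/ and /o/, so it spirantizes to the fricative [x]. /nuitapukod/ → nuisafuxod.
Rule 2 (intervocalic voicing): no segment meets the environment; /nuisafuxod/ is unchanged.
Rule 3 (final devoicing): /d/ is a voiced stop in word-final position, so it devoices to [t]. /nuisafuxod/ → nuisafuxot.

nuisafuxot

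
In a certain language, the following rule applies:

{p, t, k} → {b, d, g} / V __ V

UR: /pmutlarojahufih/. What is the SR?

pmutlarojahufih

No segment of /pmutlarojahufih/ meets the structural description of the rule, so the form surfaces unchanged.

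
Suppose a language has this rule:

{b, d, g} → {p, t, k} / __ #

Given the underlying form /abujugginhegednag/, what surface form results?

abujugginhegednak

/g/ is a voiced stop in word-final position, so it devoices to [k].
Surface form: [abujugginhegednak].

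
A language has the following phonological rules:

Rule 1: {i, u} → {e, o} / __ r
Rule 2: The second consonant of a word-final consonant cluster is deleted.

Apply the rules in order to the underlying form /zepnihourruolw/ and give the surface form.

Rule 1 (pre-rhotic lowering): /u/ is a high vowel immediately before /r/, so it lowers to [o]. /zepnihourruolw/ → zepnihoorruolw.
Rule 2 (final cluster simplification): /w/ is the second consonant of a word-final cluster /lw/, so it deletes. /zepnihoorruolw/ → zepnihoorruol.

zepnihoorruol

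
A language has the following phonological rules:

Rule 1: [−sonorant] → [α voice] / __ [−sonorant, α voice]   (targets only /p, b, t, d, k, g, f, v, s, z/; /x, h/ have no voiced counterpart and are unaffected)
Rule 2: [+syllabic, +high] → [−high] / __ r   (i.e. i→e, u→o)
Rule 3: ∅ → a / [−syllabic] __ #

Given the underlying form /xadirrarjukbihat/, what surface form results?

Rule 1 (regressive voicing assimilation): /k/ precedes the voiced obstruent /b/, so it voices to [g] by assimilation. /xadirrarjukbihat/ → xadirrarjugbihat.
Rule 2 (pre-rhotic lowering): /i/ is a high vowel immediately before /r/, so it lowers to [e]. /xadirrarjugbihat/ → xaderrarjugbihat.
Rule 3 (final a-epenthesis): the form ends in the consonant /t/, so [a] is inserted word-finally. /xaderrarjugbihat/ → xaderrarjugbihata.

xaderrarjugbihata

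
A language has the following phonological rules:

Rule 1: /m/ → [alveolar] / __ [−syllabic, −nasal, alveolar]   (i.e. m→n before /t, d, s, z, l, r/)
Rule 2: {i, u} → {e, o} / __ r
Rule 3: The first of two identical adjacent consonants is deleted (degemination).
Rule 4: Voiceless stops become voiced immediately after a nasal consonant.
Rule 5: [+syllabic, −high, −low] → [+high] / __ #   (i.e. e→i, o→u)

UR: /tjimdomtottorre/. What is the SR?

Rule 1 (nasal place assimilation): /m/ precedes the alveolar consonant /d/, so it assimilates in place to [n]. /m/ precedes the alveolar consonant /t/, so it assimilates in place to [n]. /tjimdomtottorre/ → tjindontottorre.
Rule 2 (pre-rhotic lowering): no segment meets the environment; /tjindontottorre/ is unchanged.
Rule 3 (degemination): /tt/ is a geminate; the first /t/ deletes. /rr/ is a geminate; the first /r/ deletes. /tjindontottorre/ → tjindontotore.
Rule 4 (post-nasal voicing): /t/ is a voiceless stop immediately after the nasal /n/, so it voices to [d]. /tjindontotore/ → tjindondotore.
Rule 5 (final vowel raising): /e/ is a mid vowel in word-final position, so it raises to [i]. /tjindondotore/ → tjindondotori.

tjindondotori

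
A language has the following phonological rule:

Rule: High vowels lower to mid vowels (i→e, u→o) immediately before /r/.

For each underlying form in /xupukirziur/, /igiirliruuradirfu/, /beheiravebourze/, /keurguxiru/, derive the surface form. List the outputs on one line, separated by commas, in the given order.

xupukerzior, igierleruoraderfu, beheeraveboorze, keorguxeru

/xupukirziur/: /i/ is a high vowel immediately before /r/, so it lowers to [e]. /u/ is a high vowel immediately before /r/, so it lowers to [o]. → [xupukerzior].
/igiirliruuradirfu/: /i/ is a high vowel immediately before /r/, so it lowers to [e]. /i/ is a high vowel immediately before /r/, so it lowers to [e]. /u/ is a high vowel immediately before /r/, so it lowers to [o]. /i/ is a high vowel immediately before /r/, so it lowers to [e]. → [igierleruoraderfu].
/beheiravebourze/: /i/ is a high vowel immediately before /r/, so it lowers to [e]. /u/ is a high vowel immediately before /r/, so it lowers to [o]. → [beheeraveboorze].
/keurguxiru/: /u/ is a high vowel immediately before /r/, so it lowers to [o]. /i/ is a high vowel immediately before /r/, so it lowers to [e]. → [keorguxeru].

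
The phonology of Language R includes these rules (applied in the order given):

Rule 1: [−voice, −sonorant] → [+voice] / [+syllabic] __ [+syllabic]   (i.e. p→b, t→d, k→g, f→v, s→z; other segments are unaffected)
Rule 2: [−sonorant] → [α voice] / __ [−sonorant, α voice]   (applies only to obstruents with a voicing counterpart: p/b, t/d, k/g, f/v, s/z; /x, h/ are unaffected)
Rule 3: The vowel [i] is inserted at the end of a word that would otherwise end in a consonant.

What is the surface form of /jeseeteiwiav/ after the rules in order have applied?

Rule 1 (intervocalic voicing): /s/ is a voiceless obstruent between vowels /e/ and /e/, so it voices to [z]. /t/ is a voiceless obstruent between vowels /e/ and /e/, so it voices to [d]. /jeseeteiwiav/ → jezeedeiwiav.
Rule 2 (regressive voicing assimilation): no segment meets the environment; /jezeedeiwiav/ is unchanged.
Rule 3 (final i-epenthesis): the form ends in the consonant /v/, so [i] is inserted word-finally. /jezeedeiwiav/ → jezeedeiwiavi.

jezeedeiwiavi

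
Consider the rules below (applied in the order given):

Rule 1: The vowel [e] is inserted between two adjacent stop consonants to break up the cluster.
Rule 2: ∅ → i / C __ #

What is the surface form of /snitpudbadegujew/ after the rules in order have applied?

Rule 1 (stop-cluster e-epenthesis): /t/ and /p/ form a stop–stop cluster, so [e] is inserted between them. /d/ and /b/ form a stop–stop cluster, so [e] is inserted between them. /snitpudbadegujew/ → snitepudebadegujew.
Rule 2 (final i-epenthesis): the form ends in the consonant /w/, so [i] is inserted word-finally. /snitepudebadegujew/ → snitepudebadegujewi.

snitepudebadegujewi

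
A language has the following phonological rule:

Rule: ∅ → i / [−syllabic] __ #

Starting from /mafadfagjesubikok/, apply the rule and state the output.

the form ends in the consonant /k/, so [i] is inserted word-finally.
Surface form: [mafadfagjesubikoki].

mafadfagjesubikoki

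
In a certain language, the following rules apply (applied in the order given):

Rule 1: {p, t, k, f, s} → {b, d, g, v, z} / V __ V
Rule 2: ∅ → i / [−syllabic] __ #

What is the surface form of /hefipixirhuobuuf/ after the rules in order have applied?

hevibixirhuobuufi

Rule 1 (intervocalic voicing): /f/ is a voiceless obstruent between vowels /e/ and /i/, so it voices to [v]. /p/ is a voiceless obstruent between vowels /i/ and /i/, so it voices to [b]. /hefipixirhuobuuf/ → hevibixirhuobuuf.
Rule 2 (final i-epenthesis): the form ends in the consonant /f/, so [i] is inserted word-finally. /hevibixirhuobuuf/ → hevibixirhuobuufi.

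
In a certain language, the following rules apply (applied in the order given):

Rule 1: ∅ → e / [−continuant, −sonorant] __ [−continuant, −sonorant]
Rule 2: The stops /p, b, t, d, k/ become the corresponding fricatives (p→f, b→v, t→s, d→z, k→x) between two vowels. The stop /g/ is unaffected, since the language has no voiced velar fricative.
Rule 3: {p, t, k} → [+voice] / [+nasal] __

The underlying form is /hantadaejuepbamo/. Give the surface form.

Rule 1 (stop-cluster e-epenthesis): /p/ and /b/ form a stop–stop cluster, so [e] is inserted between them. /hantadaejuepbamo/ → hantadaejuepebamo.
Rule 2 (intervocalic spirantization): /d/ is a stop between vowels /a/ and /a/, so it spirantizes to the fricative [z]. /p/ is a stop between vowels /e/ and /e/, so it spirantizes to the fricative [f]. /b/ is a stop between vowels /e/ and /a/, so it spirantizes to the fricative [v]. /hantadaejuepebamo/ → hantazaejuefevamo.
Rule 3 (post-nasal voicing): /t/ is a voiceless stop immediately after the nasal /n/, so it voices to [d]. /hantazaejuefevamo/ → handazaejuefevamo.

handazaejuefevamo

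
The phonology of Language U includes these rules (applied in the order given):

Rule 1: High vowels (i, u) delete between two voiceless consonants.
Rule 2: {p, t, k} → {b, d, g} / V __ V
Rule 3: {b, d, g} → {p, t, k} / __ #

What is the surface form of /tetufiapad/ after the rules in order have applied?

tetfiabat

Rule 1 (high vowel syncope): /u/ is a high vowel flanked by voiceless consonants /t/ and /f/, so it deletes. /tetufiapad/ → tetfiapad.
Rule 2 (intervocalic voicing): /p/ is a voiceless stop between vowels /a/ and /a/, so it voices to [b]. /tetfiapad/ → tetfiabad.
Rule 3 (final devoicing): /d/ is a voiced stop in word-final position, so it devoices to [t]. /tetfiabad/ → tetfiabat.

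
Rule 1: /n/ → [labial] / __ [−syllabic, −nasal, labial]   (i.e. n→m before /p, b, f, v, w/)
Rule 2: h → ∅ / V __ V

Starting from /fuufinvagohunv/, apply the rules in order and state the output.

fuufimvagoumv

Rule 1 (nasal place assimilation): /n/ precedes the labial consonant /v/, so it assimilates in place to [m]. /n/ precedes the labial consonant /v/, so it assimilates in place to [m]. /fuufinvagohunv/ → fuufimvagohumv.
Rule 2 (intervocalic h-deletion): /h/ occurs between vowels /o/ and /u/, so it deletes. /fuufimvagohumv/ → fuufimvagoumv.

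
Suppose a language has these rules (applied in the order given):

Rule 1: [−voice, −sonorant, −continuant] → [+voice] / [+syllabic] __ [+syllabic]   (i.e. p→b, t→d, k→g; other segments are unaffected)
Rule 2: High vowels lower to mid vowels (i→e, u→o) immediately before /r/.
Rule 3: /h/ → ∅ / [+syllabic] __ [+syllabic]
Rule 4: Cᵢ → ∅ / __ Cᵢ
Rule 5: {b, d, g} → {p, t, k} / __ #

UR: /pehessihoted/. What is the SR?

peesiodet

Rule 1 (intervocalic voicing): /t/ is a voiceless stop between vowels /o/ and /e/, so it voices to [d]. /pehessihoted/ → pehessihoded.
Rule 2 (pre-rhotic lowering): no segment meets the environment; /pehessihoded/ is unchanged.
Rule 3 (intervocalic h-deletion): /h/ occurs between vowels /e/ and /e/, so it deletes. /h/ occurs between vowels /i/ and /o/, so it deletes. /pehessihoded/ → peessioded.
Rule 4 (degemination): /ss/ is a geminate; the first /s/ deletes. /peessioded/ → peesioded.
Rule 5 (final devoicing): /d/ is a voiced stop in word-final position, so it devoices to [t]. /peesioded/ → peesiodet.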